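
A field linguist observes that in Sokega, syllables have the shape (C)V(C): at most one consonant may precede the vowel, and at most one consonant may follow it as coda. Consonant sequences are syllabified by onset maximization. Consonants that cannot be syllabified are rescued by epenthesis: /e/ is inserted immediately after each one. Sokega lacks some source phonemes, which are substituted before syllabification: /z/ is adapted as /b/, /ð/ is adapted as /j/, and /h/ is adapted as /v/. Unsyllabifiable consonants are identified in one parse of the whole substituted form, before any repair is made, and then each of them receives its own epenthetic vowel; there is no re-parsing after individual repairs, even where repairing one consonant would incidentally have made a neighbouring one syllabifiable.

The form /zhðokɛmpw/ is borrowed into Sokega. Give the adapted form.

Substitution: /z/ → /b/, /h/ → /v/, /ð/ → /j/, giving /bvjokɛmpw/.
The consonants /b/, /v/, /p/, /w/ cannot be parsed into a legal (C)V(C) syllable (at most one coda consonant is licensed; onsets are limited to one consonant).
Each unlicensed consonant becomes the onset of a new syllable: /b/ → /be/, /v/ → /ve/, /p/ → /pe/, /w/ → /we/.

bevejokɛmpewe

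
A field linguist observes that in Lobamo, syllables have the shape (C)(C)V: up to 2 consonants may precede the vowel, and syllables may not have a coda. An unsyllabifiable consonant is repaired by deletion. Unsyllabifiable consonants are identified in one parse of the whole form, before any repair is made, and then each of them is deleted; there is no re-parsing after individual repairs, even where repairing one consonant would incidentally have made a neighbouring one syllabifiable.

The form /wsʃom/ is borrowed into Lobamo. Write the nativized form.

Syllabifying with onset maximization leaves /w/, /m/ stranded (no codas are permitted; onsets may contain at most 2 consonants).
Deletion applies to /w/, /m/.

sʃo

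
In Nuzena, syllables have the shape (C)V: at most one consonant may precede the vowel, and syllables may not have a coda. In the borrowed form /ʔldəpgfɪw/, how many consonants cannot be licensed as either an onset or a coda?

5

Syllabifying with onset maximization leaves /ʔ/, /l/, /p/, /g/, /w/ stranded (no codas are permitted; onsets are limited to one consonant).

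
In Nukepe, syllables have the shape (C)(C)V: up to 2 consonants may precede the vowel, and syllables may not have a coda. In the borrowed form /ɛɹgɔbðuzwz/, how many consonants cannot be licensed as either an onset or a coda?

Under (C)(C)V, the unsyllabifiable consonants are /z/, /w/, /z/ (no codas are permitted; onsets may contain at most 2 consonants).

3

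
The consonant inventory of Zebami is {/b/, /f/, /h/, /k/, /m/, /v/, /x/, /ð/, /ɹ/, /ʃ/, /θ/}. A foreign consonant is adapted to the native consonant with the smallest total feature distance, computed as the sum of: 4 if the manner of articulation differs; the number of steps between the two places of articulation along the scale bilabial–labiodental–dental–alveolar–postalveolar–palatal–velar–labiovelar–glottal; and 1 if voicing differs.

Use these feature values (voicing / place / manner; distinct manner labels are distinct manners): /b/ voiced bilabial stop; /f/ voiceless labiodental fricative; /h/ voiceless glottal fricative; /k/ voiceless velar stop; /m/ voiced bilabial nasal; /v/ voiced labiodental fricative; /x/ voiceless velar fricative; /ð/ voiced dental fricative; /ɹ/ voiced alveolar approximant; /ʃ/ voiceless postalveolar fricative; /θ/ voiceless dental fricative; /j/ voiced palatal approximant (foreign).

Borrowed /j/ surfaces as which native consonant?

/ɹ/ is closest: same manner (approximant), place distance 2 (palatal→alveolar), same voicing; total 2. Next closest is /k/ at distance 6.

ɹ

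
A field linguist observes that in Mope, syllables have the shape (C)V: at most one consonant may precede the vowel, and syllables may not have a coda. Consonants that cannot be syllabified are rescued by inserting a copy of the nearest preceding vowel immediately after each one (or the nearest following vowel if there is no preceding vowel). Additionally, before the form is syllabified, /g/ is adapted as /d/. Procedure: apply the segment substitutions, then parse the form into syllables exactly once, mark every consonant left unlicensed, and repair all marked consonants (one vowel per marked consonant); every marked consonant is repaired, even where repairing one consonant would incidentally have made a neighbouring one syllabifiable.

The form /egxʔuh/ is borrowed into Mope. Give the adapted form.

Substitution: /g/ → /d/, giving /edxʔuh/.
Syllabifying with onset maximization leaves /d/, /x/, /h/ stranded (no codas are permitted; onsets are limited to one consonant).
Epenthesis after each stranded consonant: /d/ → /de/, /x/ → /xe/, /h/ → /hu/.

edexeʔuhu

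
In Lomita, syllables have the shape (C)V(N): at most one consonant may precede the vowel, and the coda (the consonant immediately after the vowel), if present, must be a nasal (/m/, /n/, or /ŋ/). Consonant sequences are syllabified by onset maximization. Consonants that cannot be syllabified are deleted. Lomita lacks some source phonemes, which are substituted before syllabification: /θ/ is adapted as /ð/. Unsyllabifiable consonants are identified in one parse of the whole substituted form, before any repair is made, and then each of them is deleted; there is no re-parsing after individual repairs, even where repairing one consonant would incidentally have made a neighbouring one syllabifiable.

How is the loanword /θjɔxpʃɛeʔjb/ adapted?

jɔʃɛe

Substitution: /θ/ → /ð/, giving /ðjɔxpʃɛeʔjb/.
Under (C)V(N), the unsyllabifiable consonants are /ð/, /x/, /p/, /ʔ/, /j/, /b/ (only a nasal (/m/, /n/, or /ŋ/) is licensed in coda position; onsets are limited to one consonant).
Deletion applies to /ð/, /x/, /p/, /ʔ/, /j/, /b/.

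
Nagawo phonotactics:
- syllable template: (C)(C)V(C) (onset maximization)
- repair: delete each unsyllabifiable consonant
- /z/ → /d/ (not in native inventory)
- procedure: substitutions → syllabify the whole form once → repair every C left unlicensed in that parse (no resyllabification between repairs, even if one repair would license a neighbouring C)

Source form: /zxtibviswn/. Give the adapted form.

xtibvis

Substitution: /z/ → /d/, giving /dxtibviswn/.
Under (C)(C)V(C), the unsyllabifiable consonants are /d/, /w/, /n/ (at most one coda consonant is licensed; onsets may contain at most 2 consonants).
Deleting the stranded consonants removes /d/, /w/, /n/.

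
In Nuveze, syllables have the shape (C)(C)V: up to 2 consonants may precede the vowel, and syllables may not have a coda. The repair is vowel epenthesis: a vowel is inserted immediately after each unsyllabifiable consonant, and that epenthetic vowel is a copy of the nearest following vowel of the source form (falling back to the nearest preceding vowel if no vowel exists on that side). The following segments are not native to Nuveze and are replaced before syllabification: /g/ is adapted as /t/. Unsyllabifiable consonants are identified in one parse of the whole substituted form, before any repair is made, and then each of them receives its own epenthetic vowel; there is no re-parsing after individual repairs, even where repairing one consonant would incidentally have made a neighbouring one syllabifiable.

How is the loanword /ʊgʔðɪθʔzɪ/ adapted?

Substitution: /g/ → /t/, giving /ʊtʔðɪθʔzɪ/.
The consonants /t/, /θ/ cannot be parsed into a legal (C)(C)V syllable (no codas are permitted; onsets may contain at most 2 consonants).
Each unlicensed consonant becomes the onset of a new syllable: /t/ → /tɪ/, /θ/ → /θɪ/.

ʊtɪʔðɪθɪʔzɪ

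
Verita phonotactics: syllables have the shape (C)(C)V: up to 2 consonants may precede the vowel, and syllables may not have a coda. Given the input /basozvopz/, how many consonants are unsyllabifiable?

Syllabifying with onset maximization leaves /p/, /z/ stranded (no codas are permitted; onsets may contain at most 2 consonants).

2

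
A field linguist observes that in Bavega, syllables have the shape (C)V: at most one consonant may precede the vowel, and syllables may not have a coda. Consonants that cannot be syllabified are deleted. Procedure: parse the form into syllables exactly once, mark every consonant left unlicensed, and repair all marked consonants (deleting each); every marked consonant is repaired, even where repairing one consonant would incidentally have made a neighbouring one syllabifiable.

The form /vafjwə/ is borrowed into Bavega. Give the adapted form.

Syllabifying with onset maximization leaves /f/, /j/ stranded (no codas are permitted; onsets are limited to one consonant).
Deleting the stranded consonants removes /f/, /j/.

vawə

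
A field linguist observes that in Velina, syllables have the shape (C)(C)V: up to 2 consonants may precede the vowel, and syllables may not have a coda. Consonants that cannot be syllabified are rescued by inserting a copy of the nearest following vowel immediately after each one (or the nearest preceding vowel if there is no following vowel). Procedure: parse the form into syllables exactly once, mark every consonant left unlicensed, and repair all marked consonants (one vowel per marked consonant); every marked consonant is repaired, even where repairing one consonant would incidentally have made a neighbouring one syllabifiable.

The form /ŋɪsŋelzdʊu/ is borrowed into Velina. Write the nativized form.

ŋɪsŋelʊzdʊu

Syllabifying with onset maximization leaves /l/ stranded (no codas are permitted; onsets may contain at most 2 consonants).
Inserting the epenthetic vowel yields /l/ → /lʊ/.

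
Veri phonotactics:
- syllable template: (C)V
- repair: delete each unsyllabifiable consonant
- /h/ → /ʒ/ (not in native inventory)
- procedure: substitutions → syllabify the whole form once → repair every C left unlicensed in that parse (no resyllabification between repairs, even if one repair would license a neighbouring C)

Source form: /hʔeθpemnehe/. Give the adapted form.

ʔepeneʒe

Substitution: /h/ → /ʒ/, giving /ʒʔeθpemneʒe/.
Syllabifying with onset maximization leaves /ʒ/, /θ/, /m/ stranded (no codas are permitted; onsets are limited to one consonant).
Deleting the stranded consonants removes /ʒ/, /θ/, /m/.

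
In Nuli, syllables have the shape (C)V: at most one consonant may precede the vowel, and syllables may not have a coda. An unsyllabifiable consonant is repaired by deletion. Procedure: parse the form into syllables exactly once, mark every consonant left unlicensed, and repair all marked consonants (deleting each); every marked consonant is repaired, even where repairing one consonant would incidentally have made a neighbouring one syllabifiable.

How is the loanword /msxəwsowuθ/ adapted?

The consonants /m/, /s/, /w/, /θ/ cannot be parsed into a legal (C)V syllable (no codas are permitted; onsets are limited to one consonant).
Deletion applies to /m/, /s/, /w/, /θ/.

xəsowu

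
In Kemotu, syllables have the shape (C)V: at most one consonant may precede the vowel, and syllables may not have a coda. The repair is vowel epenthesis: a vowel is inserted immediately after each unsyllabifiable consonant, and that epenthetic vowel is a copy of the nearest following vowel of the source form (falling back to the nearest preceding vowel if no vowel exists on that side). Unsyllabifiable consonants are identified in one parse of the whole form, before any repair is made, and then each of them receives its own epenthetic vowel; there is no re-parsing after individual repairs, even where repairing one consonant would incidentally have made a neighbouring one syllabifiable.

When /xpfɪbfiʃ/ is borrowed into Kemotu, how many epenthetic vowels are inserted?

4

The unsyllabifiable consonants are /x/, /p/, /b/, /ʃ/; each receives one epenthetic vowel.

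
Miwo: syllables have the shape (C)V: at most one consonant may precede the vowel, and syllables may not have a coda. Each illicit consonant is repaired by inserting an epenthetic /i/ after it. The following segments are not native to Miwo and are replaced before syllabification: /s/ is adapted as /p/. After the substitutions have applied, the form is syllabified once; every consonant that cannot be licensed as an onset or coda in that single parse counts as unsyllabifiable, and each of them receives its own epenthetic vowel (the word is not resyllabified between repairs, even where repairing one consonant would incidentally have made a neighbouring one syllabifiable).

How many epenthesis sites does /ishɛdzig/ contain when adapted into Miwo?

3

After substitution the input is /iphɛdzig/.
The unsyllabifiable consonants are /p/, /d/, /g/; each receives one epenthetic vowel.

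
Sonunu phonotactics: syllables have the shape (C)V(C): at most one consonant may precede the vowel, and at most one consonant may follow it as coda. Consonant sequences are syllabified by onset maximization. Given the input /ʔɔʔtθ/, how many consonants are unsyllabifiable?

Syllabifying with onset maximization leaves /t/, /θ/ stranded (at most one coda consonant is licensed; onsets are limited to one consonant).

2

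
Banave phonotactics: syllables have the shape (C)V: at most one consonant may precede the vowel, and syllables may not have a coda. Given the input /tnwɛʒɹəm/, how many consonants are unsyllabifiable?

4

The consonants /t/, /n/, /ʒ/, /m/ cannot be parsed into a legal (C)V syllable (no codas are permitted; onsets are limited to one consonant).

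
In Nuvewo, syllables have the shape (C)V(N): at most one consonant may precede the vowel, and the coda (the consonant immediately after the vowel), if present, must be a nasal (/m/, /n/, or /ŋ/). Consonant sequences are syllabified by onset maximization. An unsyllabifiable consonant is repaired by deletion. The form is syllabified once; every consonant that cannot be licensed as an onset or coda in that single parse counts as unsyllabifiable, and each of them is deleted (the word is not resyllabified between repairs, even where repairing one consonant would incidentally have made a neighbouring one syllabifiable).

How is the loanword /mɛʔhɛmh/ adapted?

mɛhɛm

Syllabifying with onset maximization leaves /ʔ/, /h/ stranded (only a nasal (/m/, /n/, or /ŋ/) is licensed in coda position; onsets are limited to one consonant).
Each unlicensed consonant is deleted: /ʔ/, /h/.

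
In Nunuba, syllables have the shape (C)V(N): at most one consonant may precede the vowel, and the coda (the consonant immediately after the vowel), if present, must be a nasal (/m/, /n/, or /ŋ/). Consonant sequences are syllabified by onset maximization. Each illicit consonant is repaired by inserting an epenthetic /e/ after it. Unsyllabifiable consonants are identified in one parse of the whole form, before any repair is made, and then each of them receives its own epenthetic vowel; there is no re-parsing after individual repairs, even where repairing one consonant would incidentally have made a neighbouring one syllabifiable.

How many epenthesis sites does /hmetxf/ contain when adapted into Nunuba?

The unsyllabifiable consonants are /h/, /t/, /x/, /f/; each receives one epenthetic vowel.

4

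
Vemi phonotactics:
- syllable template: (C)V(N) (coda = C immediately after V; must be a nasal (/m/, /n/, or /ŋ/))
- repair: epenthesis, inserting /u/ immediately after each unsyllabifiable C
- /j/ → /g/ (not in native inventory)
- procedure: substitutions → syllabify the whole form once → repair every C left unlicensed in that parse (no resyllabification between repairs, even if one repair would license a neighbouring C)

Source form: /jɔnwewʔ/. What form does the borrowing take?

gɔnwewuʔu

Substitution: /j/ → /g/, giving /gɔnwewʔ/.
Syllabifying with onset maximization leaves /w/, /ʔ/ stranded (only a nasal (/m/, /n/, or /ŋ/) is licensed in coda position; onsets are limited to one consonant).
Inserting the epenthetic vowel yields /w/ → /wu/, /ʔ/ → /ʔu/.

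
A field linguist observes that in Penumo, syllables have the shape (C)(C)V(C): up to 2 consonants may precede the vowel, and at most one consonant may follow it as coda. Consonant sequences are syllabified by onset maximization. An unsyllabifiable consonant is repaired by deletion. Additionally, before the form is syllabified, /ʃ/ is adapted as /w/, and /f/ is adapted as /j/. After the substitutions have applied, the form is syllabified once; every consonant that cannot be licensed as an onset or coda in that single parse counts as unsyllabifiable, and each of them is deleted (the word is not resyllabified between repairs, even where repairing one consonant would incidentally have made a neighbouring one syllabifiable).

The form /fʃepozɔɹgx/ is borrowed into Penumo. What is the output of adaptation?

jwepozɔɹ

Substitution: /f/ → /j/, /ʃ/ → /w/, giving /jwepozɔɹgx/.
Syllabifying with onset maximization leaves /g/, /x/ stranded (at most one coda consonant is licensed; onsets may contain at most 2 consonants).
Each unlicensed consonant is deleted: /g/, /x/.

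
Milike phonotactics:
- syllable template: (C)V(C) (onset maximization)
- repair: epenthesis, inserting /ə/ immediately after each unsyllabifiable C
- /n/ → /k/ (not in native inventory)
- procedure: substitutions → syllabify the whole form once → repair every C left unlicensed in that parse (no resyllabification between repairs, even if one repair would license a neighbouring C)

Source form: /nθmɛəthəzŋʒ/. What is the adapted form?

Substitution: /n/ → /k/, giving /kθmɛəthəzŋʒ/.
Under (C)V(C), the unsyllabifiable consonants are /k/, /θ/, /ŋ/, /ʒ/ (at most one coda consonant is licensed; onsets are limited to one consonant).
Inserting the epenthetic vowel yields /k/ → /kə/, /θ/ → /θə/, /ŋ/ → /ŋə/, /ʒ/ → /ʒə/.

kəθəmɛəthəzŋəʒə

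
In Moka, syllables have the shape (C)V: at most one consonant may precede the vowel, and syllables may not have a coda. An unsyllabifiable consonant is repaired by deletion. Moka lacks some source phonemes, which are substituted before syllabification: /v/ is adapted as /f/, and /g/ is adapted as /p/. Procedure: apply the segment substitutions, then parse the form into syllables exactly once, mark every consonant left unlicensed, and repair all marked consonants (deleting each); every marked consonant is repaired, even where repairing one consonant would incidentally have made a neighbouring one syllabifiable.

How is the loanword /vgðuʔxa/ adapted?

ðuxa

Substitution: /v/ → /f/, /g/ → /p/, giving /fpðuʔxa/.
Under (C)V, the unsyllabifiable consonants are /f/, /p/, /ʔ/ (no codas are permitted; onsets are limited to one consonant).
Each unlicensed consonant is deleted: /f/, /p/, /ʔ/.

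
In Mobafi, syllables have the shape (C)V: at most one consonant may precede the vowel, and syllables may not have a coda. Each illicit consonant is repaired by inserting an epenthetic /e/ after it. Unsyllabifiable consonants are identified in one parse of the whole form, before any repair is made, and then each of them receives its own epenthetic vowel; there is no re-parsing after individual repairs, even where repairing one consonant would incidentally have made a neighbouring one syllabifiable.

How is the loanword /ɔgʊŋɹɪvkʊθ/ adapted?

ɔgʊŋeɹɪvekʊθe

Syllabifying with onset maximization leaves /ŋ/, /v/, /θ/ stranded (no codas are permitted; onsets are limited to one consonant).
Inserting the epenthetic vowel yields /ŋ/ → /ŋe/, /v/ → /ve/, /θ/ → /θe/.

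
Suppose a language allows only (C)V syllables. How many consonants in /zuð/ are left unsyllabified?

1

Syllabifying with onset maximization leaves /ð/ stranded (no codas are permitted; onsets are limited to one consonant).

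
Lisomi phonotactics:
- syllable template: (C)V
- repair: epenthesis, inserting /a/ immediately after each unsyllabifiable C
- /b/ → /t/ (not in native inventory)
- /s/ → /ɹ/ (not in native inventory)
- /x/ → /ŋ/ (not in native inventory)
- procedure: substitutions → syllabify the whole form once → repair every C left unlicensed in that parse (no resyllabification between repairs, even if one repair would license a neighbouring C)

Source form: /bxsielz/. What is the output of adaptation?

Substitution: /b/ → /t/, /x/ → /ŋ/, /s/ → /ɹ/, giving /tŋɹielz/.
Syllabifying with onset maximization leaves /t/, /ŋ/, /l/, /z/ stranded (no codas are permitted; onsets are limited to one consonant).
Epenthesis after each stranded consonant: /t/ → /ta/, /ŋ/ → /ŋa/, /l/ → /la/, /z/ → /za/.

taŋaɹielaza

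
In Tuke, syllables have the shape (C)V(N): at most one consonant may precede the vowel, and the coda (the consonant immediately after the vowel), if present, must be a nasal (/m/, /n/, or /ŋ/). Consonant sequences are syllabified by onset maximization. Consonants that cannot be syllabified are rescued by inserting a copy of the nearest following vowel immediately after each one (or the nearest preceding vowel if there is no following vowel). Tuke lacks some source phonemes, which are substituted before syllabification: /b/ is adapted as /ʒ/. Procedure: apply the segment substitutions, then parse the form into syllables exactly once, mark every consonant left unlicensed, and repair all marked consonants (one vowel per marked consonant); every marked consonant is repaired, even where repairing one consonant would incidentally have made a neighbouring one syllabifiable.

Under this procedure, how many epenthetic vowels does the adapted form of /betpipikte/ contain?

After substitution the input is /ʒetpipikte/.
The unsyllabifiable consonants are /t/, /k/; each receives one epenthetic vowel.

2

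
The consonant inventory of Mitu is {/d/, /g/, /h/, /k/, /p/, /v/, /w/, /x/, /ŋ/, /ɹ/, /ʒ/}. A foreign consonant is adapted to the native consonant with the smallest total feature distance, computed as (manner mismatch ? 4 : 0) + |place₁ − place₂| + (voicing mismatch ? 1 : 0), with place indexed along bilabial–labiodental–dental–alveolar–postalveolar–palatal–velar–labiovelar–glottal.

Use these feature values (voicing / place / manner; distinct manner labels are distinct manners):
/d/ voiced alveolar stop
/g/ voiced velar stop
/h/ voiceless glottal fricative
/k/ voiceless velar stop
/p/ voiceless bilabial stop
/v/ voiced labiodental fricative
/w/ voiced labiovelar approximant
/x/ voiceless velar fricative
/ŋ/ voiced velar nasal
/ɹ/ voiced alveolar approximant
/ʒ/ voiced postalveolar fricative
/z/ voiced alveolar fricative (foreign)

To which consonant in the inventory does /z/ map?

/ʒ/ is closest: same manner (fricative), place distance 1 (alveolar→postalveolar), same voicing; total 1. Next closest is /v/ at distance 2.

ʒ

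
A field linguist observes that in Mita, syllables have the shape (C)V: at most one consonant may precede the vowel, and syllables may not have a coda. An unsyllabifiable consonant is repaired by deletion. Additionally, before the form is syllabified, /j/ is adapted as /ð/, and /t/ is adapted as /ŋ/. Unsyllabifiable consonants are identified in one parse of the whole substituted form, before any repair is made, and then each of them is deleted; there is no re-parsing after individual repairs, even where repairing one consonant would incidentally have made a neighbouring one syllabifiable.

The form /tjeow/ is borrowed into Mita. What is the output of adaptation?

ðeo

Substitution: /t/ → /ŋ/, /j/ → /ð/, giving /ŋðeow/.
Syllabifying with onset maximization leaves /ŋ/, /w/ stranded (no codas are permitted; onsets are limited to one consonant).
Deletion applies to /ŋ/, /w/.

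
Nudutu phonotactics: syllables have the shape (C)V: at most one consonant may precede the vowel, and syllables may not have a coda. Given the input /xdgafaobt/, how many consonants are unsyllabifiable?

4

Under (C)V, the unsyllabifiable consonants are /x/, /d/, /b/, /t/ (no codas are permitted; onsets are limited to one consonant).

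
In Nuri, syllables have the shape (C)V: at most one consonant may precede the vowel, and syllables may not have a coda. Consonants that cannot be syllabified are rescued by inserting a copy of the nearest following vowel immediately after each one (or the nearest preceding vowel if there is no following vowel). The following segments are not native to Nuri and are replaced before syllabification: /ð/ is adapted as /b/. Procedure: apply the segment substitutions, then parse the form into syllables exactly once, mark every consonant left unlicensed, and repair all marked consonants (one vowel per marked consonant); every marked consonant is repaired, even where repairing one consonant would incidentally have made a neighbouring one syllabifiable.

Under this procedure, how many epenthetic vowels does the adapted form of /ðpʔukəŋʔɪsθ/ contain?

5

After substitution the input is /bpʔukəŋʔɪsθ/.
The unsyllabifiable consonants are /b/, /p/, /ŋ/, /s/, /θ/; each receives one epenthetic vowel.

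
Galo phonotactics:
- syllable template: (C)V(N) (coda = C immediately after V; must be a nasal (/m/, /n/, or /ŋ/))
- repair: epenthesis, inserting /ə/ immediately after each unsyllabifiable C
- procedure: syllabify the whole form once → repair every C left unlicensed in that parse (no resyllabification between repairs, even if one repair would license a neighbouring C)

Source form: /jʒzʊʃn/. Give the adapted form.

Syllabifying with onset maximization leaves /j/, /ʒ/, /ʃ/, /n/ stranded (only a nasal (/m/, /n/, or /ŋ/) is licensed in coda position; onsets are limited to one consonant).
Each unlicensed consonant becomes the onset of a new syllable: /j/ → /jə/, /ʒ/ → /ʒə/, /ʃ/ → /ʃə/, /n/ → /nə/.

jəʒəzʊʃənə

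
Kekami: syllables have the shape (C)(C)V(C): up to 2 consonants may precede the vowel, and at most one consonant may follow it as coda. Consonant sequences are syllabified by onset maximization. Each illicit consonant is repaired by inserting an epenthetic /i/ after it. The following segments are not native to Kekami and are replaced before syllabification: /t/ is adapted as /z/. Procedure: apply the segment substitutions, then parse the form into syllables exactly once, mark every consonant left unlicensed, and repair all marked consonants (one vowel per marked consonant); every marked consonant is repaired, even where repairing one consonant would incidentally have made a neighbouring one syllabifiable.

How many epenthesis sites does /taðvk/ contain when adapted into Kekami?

After substitution the input is /zaðvk/.
The unsyllabifiable consonants are /v/, /k/; each receives one epenthetic vowel.

2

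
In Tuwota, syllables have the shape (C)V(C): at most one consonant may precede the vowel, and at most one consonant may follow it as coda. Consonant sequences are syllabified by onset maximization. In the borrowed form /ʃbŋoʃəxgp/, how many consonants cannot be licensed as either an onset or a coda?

4

Under (C)V(C), the unsyllabifiable consonants are /ʃ/, /b/, /g/, /p/ (at most one coda consonant is licensed; onsets are limited to one consonant).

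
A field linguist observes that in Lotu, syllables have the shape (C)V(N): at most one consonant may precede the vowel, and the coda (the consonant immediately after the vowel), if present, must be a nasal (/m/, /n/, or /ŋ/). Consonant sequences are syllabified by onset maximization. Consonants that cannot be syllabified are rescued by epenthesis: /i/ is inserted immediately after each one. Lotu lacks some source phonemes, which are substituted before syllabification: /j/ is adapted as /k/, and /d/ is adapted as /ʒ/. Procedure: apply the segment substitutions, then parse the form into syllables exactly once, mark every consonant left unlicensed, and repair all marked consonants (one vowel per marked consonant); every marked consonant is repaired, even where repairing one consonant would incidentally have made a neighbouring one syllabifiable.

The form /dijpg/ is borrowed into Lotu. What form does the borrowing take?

Substitution: /d/ → /ʒ/, /j/ → /k/, giving /ʒikpg/.
The consonants /k/, /p/, /g/ cannot be parsed into a legal (C)V(N) syllable (only a nasal (/m/, /n/, or /ŋ/) is licensed in coda position; onsets are limited to one consonant).
Inserting the epenthetic vowel yields /k/ → /ki/, /p/ → /pi/, /g/ → /gi/.

ʒikipigi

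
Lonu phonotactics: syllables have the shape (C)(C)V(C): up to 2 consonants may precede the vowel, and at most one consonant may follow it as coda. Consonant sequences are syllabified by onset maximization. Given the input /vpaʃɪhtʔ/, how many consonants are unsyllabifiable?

2

Under (C)(C)V(C), the unsyllabifiable consonants are /t/, /ʔ/ (at most one coda consonant is licensed; onsets may contain at most 2 consonants).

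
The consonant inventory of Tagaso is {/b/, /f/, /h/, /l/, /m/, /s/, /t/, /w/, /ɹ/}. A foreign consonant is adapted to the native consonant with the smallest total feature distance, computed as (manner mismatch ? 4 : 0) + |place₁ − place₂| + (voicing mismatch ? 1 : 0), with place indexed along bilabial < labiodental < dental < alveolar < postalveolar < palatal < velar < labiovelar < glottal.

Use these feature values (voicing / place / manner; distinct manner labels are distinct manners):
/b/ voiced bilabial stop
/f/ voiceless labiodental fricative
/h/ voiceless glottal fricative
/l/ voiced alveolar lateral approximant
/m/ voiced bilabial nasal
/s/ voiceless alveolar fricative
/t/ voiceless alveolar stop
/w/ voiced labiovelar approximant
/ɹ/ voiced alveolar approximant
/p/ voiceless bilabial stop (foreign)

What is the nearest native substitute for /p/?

b

/b/ is closest: same manner (stop), place distance 0 (bilabial→bilabial), voicing differs (+1); total 1. Next closest is /t/ at distance 3.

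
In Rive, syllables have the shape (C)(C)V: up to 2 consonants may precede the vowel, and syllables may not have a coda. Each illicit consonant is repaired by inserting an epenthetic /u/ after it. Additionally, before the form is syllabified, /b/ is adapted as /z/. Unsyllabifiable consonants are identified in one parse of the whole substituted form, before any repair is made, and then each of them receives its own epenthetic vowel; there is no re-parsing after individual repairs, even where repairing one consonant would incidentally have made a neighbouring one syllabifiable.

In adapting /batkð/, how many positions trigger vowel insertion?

3

After substitution the input is /zatkð/.
The unsyllabifiable consonants are /t/, /k/, /ð/; each receives one epenthetic vowel.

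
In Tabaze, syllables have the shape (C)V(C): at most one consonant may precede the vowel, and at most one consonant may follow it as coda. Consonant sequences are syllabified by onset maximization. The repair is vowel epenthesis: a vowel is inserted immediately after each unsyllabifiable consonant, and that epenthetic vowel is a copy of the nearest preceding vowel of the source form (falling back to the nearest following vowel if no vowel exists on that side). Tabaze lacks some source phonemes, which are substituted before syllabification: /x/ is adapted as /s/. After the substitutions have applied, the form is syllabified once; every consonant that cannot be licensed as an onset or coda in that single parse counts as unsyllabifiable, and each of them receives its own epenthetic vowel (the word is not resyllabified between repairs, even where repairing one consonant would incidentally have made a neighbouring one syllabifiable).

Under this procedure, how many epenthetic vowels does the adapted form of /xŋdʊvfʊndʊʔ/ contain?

After substitution the input is /sŋdʊvfʊndʊʔ/.
The unsyllabifiable consonants are /s/, /ŋ/; each receives one epenthetic vowel.

2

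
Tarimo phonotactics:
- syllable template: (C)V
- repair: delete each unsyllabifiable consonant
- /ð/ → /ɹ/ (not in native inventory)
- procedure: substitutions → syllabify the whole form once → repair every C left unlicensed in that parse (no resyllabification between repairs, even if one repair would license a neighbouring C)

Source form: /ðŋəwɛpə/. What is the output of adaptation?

Substitution: /ð/ → /ɹ/, giving /ɹŋəwɛpə/.
Syllabifying with onset maximization leaves /ɹ/ stranded (no codas are permitted; onsets are limited to one consonant).
Deletion applies to /ɹ/.

ŋəwɛpə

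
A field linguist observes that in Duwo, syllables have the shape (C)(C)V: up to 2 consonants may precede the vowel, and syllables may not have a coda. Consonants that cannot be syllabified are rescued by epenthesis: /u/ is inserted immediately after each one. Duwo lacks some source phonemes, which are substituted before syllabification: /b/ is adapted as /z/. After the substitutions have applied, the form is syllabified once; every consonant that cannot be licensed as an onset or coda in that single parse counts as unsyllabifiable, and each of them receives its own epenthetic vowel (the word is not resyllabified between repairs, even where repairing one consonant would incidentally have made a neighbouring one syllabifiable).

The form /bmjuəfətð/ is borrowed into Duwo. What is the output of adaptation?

zumjuəfətuðu

Substitution: /b/ → /z/, giving /zmjuəfətð/.
The consonants /z/, /t/, /ð/ cannot be parsed into a legal (C)(C)V syllable (no codas are permitted; onsets may contain at most 2 consonants).
Each unlicensed consonant becomes the onset of a new syllable: /z/ → /zu/, /t/ → /tu/, /ð/ → /ðu/.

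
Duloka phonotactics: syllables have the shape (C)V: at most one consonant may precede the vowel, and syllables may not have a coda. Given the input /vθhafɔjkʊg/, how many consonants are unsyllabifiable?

4

Under (C)V, the unsyllabifiable consonants are /v/, /θ/, /j/, /g/ (no codas are permitted; onsets are limited to one consonant).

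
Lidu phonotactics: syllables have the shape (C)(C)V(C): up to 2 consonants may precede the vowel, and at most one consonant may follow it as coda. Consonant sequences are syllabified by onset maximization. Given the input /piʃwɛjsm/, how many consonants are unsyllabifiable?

The consonants /s/, /m/ cannot be parsed into a legal (C)(C)V(C) syllable (at most one coda consonant is licensed; onsets may contain at most 2 consonants).

2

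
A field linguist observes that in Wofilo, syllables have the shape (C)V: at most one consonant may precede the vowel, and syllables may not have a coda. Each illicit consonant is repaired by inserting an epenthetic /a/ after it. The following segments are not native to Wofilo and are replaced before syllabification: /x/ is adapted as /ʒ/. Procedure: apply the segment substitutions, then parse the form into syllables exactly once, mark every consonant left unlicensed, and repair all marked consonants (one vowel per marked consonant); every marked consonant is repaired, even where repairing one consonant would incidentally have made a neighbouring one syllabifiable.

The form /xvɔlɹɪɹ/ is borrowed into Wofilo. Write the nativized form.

Substitution: /x/ → /ʒ/, giving /ʒvɔlɹɪɹ/.
Under (C)V, the unsyllabifiable consonants are /ʒ/, /l/, /ɹ/ (no codas are permitted; onsets are limited to one consonant).
Each unlicensed consonant becomes the onset of a new syllable: /ʒ/ → /ʒa/, /l/ → /la/, /ɹ/ → /ɹa/.

ʒavɔlaɹɪɹa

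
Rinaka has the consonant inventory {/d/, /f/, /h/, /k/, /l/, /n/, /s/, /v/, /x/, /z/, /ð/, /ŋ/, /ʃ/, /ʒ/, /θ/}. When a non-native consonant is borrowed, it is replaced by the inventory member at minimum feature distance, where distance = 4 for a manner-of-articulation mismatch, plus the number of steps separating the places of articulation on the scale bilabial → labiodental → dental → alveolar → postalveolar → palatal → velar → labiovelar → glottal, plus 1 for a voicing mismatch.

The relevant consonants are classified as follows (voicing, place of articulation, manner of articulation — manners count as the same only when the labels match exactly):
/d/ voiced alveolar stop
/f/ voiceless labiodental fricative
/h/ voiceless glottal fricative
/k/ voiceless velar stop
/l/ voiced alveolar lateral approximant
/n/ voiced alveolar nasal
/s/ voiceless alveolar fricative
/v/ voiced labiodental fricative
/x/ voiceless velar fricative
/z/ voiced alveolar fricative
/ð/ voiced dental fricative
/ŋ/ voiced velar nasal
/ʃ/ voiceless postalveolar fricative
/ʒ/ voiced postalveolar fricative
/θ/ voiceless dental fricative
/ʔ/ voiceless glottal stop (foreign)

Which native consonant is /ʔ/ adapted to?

/k/ is closest: same manner (stop), place distance 2 (glottal→velar), same voicing; total 2. Next closest is /h/ at distance 4.

k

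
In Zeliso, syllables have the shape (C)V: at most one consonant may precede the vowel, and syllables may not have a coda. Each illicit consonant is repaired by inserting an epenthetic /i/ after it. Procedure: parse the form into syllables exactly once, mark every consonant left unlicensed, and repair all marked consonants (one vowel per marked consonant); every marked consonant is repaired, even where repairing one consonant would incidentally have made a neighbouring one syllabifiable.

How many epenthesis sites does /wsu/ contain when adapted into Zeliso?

1

The unsyllabifiable consonants are /w/; each receives one epenthetic vowel.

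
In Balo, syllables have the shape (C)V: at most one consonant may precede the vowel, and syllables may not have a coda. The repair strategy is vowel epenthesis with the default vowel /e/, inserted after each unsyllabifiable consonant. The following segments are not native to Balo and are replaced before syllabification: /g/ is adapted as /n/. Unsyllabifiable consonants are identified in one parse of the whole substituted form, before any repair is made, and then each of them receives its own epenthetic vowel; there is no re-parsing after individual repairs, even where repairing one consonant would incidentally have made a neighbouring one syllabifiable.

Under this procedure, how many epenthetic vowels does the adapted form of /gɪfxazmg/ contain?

4

After substitution the input is /nɪfxazmn/.
The unsyllabifiable consonants are /f/, /z/, /m/, /n/; each receives one epenthetic vowel.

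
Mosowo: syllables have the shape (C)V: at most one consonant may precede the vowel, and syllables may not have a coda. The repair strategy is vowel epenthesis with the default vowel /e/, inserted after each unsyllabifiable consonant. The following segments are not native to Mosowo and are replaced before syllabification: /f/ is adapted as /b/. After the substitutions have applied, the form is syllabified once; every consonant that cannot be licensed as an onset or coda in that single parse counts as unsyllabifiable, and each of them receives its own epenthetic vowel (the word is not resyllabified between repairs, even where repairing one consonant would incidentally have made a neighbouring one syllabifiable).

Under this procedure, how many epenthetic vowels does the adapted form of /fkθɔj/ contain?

3

After substitution the input is /bkθɔj/.
The unsyllabifiable consonants are /b/, /k/, /j/; each receives one epenthetic vowel.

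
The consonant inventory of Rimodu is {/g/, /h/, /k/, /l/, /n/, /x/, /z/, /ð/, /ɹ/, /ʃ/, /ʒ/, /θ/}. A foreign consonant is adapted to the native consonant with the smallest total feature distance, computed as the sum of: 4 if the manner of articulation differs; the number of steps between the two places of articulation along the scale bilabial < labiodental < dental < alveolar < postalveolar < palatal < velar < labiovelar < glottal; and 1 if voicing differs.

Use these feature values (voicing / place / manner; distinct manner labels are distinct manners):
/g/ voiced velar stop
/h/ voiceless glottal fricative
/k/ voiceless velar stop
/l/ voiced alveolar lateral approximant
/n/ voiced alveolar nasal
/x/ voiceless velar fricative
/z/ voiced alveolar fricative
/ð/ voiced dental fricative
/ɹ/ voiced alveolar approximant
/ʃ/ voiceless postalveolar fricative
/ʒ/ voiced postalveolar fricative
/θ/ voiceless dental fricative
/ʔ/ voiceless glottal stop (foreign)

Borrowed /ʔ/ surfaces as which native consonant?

/k/ is closest: same manner (stop), place distance 2 (glottal→velar), same voicing; total 2. Next closest is /g/ at distance 3.

k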